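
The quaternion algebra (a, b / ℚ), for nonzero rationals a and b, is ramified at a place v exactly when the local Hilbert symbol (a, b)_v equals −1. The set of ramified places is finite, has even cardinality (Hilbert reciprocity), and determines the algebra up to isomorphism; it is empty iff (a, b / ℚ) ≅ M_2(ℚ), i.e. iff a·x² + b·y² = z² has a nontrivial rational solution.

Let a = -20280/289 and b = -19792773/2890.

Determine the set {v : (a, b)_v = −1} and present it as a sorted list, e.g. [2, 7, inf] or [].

(a, b) ≡ (-30, -770) mod (ℚ^×)²; places V = {2, 3, 5, 7, 11, 13, 17, ∞}.
(a,b)_13: α=2, u≡12; β=4, v≡12 (mod 13); (12|13)=+1, (12|13)=+1; sign (−1)^0·+1^4·+1^2 = +1.
(a,b)_5: α=1, u≡1; β=-1, v≡4 (mod 5); (1|5)=+1, (4|5)=+1; sign (−1)^0·+1^-1·+1^1 = +1.
(a,b)_∞: sgn(-30)=−, sgn(-770)=−, so -1.
(a,b)_2: α=3, β=-1; u≡1, v≡7 (mod 8); ε(u)ε(v)=0·1, αω(v)=3·0, βω(u)=-1·0; sum ≡ 0  ⇒  +1.
(a,b)_3: α=1, u≡2; β=2, v≡1 (mod 3); (2|3)=-1, (1|3)=+1; sign (−1)^0·-1^2·+1^1 = +1.
(a,b)_17: α=-2, u≡1; β=-2, v≡14 (mod 17); (1|17)=+1, (14|17)=-1; sign (−1)^0·+1^-2·-1^-2 = +1.
(a,b)_11: α=0, u≡5; β=1, v≡6 (mod 11); (5|11)=+1, (6|11)=-1; sign (−1)^0·+1^1·-1^0 = +1.
(a,b)_7: α=0, u≡3; β=1, v≡1 (mod 7); (3|7)=-1, (1|7)=+1; sign (−1)^0·-1^1·+1^0 = -1.
(-30, -770 / ℚ) ramifies at {7, ∞}: a division algebra.

[7, inf]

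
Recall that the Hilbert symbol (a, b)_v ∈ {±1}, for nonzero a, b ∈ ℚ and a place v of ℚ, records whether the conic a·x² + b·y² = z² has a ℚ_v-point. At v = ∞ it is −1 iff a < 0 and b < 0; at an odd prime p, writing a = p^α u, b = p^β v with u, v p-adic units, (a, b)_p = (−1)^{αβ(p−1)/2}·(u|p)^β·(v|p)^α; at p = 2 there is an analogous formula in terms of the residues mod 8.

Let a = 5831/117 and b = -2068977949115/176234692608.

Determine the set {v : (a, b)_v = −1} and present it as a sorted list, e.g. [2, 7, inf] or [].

Mod squares: a ≡ 1547, b ≡ -15470. Check v ∈ {∞, 2, 3, 5, 7, 11, 13, 17, 23, 31}.
v=7: a=7^3·(≡2), b=7^1·(≡4) mod 7; (2|7)=+1, (4|7)=+1; (−1)^{3·1·3}·(+1)^1·(+1)^3 = -1.
v=∞: 1547 > 0 and -15470 < 0  ⇒  (a,b)_∞ = +1.
v=17: a=17^1·(≡7), b=17^-1·(≡1) mod 17; (7|17)=-1, (1|17)=+1; (−1)^{1·-1·8}·(-1)^-1·(+1)^1 = -1.
v=5: a=5^0·(≡3), b=5^1·(≡4) mod 5; (3|5)=-1, (4|5)=+1; (−1)^{0·1·2}·(-1)^1·(+1)^0 = -1.
v=11: a=11^0·(≡8), b=11^2·(≡8) mod 11; (8|11)=-1, (8|11)=-1; (−1)^{0·2·5}·(-1)^2·(-1)^0 = +1.
v=13: a=13^-1·(≡8), b=13^-3·(≡11) mod 13; (8|13)=-1, (11|13)=-1; (−1)^{-1·-3·6}·(-1)^-3·(-1)^-1 = +1.
v=3: a=3^-2·(≡2), b=3^-2·(≡1) mod 3; (2|3)=-1, (1|3)=+1; (−1)^{-2·-2·1}·(-1)^-2·(+1)^-2 = +1.
v=2: v_2(a)=0, v_2(b)=-19; units ≡ 3, 1 (mod 8); ε·ε+αω+βω = 1·0+0·0+-19·1 ≡ 1  ⇒  (a,b)_2 = -1.
v=23: a=23^0·(≡6), b=23^2·(≡12) mod 23; (6|23)=+1, (12|23)=+1; (−1)^{0·2·11}·(+1)^2·(+1)^0 = +1.
v=31: a=31^0·(≡4), b=31^4·(≡6) mod 31; (4|31)=+1, (6|31)=-1; (−1)^{0·4·15}·(+1)^4·(-1)^0 = +1.
Ram(1547, -15470) = {2, 5, 7, 17}; no ℚ_2-point on the conic.

[2, 5, 7, 17]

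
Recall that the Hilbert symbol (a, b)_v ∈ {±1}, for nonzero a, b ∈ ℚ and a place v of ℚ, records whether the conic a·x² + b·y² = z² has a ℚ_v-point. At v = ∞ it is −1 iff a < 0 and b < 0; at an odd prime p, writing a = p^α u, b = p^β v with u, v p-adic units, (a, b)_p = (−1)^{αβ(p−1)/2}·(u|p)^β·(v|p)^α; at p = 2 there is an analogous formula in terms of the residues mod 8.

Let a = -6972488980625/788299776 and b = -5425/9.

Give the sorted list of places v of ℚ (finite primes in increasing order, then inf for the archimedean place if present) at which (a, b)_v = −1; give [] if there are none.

Mod squares: a ≡ -243474, b ≡ -217. Check v ∈ {∞, 2, 3, 5, 7, 11, 17, 31, 37, 47}.
v=37: a=37^2·(≡23), b=37^0·(≡18) mod 37; (23|37)=-1, (18|37)=-1; (−1)^{2·0·18}·(-1)^0·(-1)^2 = +1.
v=47: a=47^2·(≡15), b=47^0·(≡3) mod 47; (15|47)=-1, (3|47)=+1; (−1)^{2·0·23}·(-1)^0·(+1)^2 = +1.
v=11: a=11^-1·(≡4), b=11^0·(≡1) mod 11; (4|11)=+1, (1|11)=+1; (−1)^{-1·0·5}·(+1)^0·(+1)^-1 = +1.
v=17: a=17^1·(≡8), b=17^0·(≡13) mod 17; (8|17)=+1, (13|17)=+1; (−1)^{1·0·8}·(+1)^0·(+1)^1 = +1.
v=∞: -243474 < 0 and -217 < 0  ⇒  (a,b)_∞ = -1.
v=3: a=3^-7·(≡1), b=3^-2·(≡2) mod 3; (1|3)=+1, (2|3)=-1; (−1)^{-7·-2·1}·(+1)^-2·(-1)^-7 = -1.
v=31: a=31^1·(≡8), b=31^1·(≡15) mod 31; (8|31)=+1, (15|31)=-1; (−1)^{1·1·15}·(+1)^1·(-1)^1 = +1.
v=7: a=7^1·(≡4), b=7^1·(≡1) mod 7; (4|7)=+1, (1|7)=+1; (−1)^{1·1·3}·(+1)^1·(+1)^1 = -1.
v=5: a=5^4·(≡1), b=5^2·(≡2) mod 5; (1|5)=+1, (2|5)=-1; (−1)^{4·2·2}·(+1)^2·(-1)^4 = +1.
v=2: v_2(a)=-15, v_2(b)=0; units ≡ 7, 7 (mod 8); ε·ε+αω+βω = 1·1+-15·0+0·0 ≡ 1  ⇒  (a,b)_2 = -1.
(-243474, -217 / ℚ) ramifies at {2, 3, 7, ∞}: a division algebra.

[2, 3, 7, inf]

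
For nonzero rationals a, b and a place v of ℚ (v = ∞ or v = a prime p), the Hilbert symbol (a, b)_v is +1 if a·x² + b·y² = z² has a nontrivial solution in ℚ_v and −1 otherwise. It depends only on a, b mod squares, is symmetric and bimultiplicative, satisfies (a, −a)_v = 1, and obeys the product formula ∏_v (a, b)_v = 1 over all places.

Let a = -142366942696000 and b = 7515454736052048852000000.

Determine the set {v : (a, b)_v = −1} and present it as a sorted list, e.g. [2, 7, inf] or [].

(a, b) ≡ (-38665, 1517) mod (ℚ^×)²; places V = {2, 3, 5, 11, 19, 37, 41, ∞}.
(a,b)_41: α=2, u≡9; β=3, v≡20 (mod 41); (9|41)=+1, (20|41)=+1; sign (−1)^0·+1^3·+1^2 = +1.
(a,b)_11: α=1, u≡3; β=2, v≡8 (mod 11); (3|11)=+1, (8|11)=-1; sign (−1)^0·+1^2·-1^1 = -1.
(a,b)_5: α=3, u≡2; β=6, v≡3 (mod 5); (2|5)=-1, (3|5)=-1; sign (−1)^0·-1^6·-1^3 = -1.
(a,b)_2: α=6, β=8; u≡7, v≡5 (mod 8); ε(u)ε(v)=1·0, αω(v)=6·1, βω(u)=8·0; sum ≡ 0  ⇒  +1.
(a,b)_∞: sgn(-38665)=−, sgn(1517)=+, so +1.
(a,b)_37: α=3, u≡36; β=5, v≡25 (mod 37); (36|37)=+1, (25|37)=+1; sign (−1)^0·+1^5·+1^3 = +1.
(a,b)_3: α=0, u≡2; β=2, v≡2 (mod 3); (2|3)=-1, (2|3)=-1; sign (−1)^0·-1^2·-1^0 = +1.
(a,b)_19: α=1, u≡4; β=2, v≡16 (mod 19); (4|19)=+1, (16|19)=+1; sign (−1)^0·+1^2·+1^1 = +1.
(-38665, 1517 / ℚ) ramifies at {5, 11}: a division algebra.

[5, 11]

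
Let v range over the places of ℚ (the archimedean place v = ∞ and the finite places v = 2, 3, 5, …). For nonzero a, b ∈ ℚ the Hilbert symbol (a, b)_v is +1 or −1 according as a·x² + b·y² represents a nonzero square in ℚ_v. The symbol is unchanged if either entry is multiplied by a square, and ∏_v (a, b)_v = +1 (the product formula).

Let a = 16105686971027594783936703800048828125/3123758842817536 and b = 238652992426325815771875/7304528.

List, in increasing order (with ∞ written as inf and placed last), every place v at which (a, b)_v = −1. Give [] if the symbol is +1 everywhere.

(a, b) ≡ (150535, 363055) mod (ℚ^×)²; places V = {2, 3, 5, 7, 11, 13, 17, 19, 23, 29, 41, ∞}.
(a,b)_41: α=4, u≡29; β=3, v≡25 (mod 41); (29|41)=-1, (25|41)=+1; sign (−1)^0·-1^3·+1^4 = -1.
(a,b)_∞: sgn(150535)=+, sgn(363055)=+, so +1.
(a,b)_29: α=4, u≡7; β=2, v≡23 (mod 29); (7|29)=+1, (23|29)=+1; sign (−1)^0·+1^2·+1^4 = +1.
(a,b)_2: α=-10, β=-4; u≡7, v≡7 (mod 8); ε(u)ε(v)=1·1, αω(v)=-10·0, βω(u)=-4·0; sum ≡ 1  ⇒  -1.
(a,b)_3: α=0, u≡1; β=2, v≡1 (mod 3); (1|3)=+1, (1|3)=+1; sign (−1)^0·+1^2·+1^0 = +1.
(a,b)_19: α=6, u≡11; β=4, v≡18 (mod 19); (11|19)=+1, (18|19)=-1; sign (−1)^0·+1^4·-1^6 = +1.
(a,b)_23: α=-1, u≡13; β=1, v≡11 (mod 23); (13|23)=+1, (11|23)=-1; sign (−1)^1·+1^1·-1^-1 = +1.
(a,b)_7: α=-7, u≡2; β=-3, v≡4 (mod 7); (2|7)=+1, (4|7)=+1; sign (−1)^1·+1^-3·+1^-7 = -1.
(a,b)_17: α=3, u≡8; β=2, v≡11 (mod 17); (8|17)=+1, (11|17)=-1; sign (−1)^0·+1^2·-1^3 = -1.
(a,b)_13: α=4, u≡6; β=2, v≡3 (mod 13); (6|13)=-1, (3|13)=+1; sign (−1)^0·-1^2·+1^4 = +1.
(a,b)_11: α=-5, u≡4; β=-3, v≡9 (mod 11); (4|11)=+1, (9|11)=+1; sign (−1)^1·+1^-3·+1^-5 = -1.
(a,b)_5: α=13, u≡3; β=5, v≡4 (mod 5); (3|5)=-1, (4|5)=+1; sign (−1)^0·-1^5·+1^13 = -1.
(150535, 363055 / ℚ) ramifies at {2, 5, 7, 11, 17, 41}: a division algebra.

[2, 5, 7, 11, 17, 41]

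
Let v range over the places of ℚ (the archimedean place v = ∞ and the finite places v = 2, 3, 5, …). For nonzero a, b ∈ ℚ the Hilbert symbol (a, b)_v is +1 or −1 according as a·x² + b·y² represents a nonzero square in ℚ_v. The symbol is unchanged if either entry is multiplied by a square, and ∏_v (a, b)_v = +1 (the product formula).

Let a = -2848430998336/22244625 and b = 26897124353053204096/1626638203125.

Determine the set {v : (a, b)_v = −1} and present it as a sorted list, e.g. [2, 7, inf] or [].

(a, b) ≡ (-85085, 770) mod (ℚ^×)²; places V = {2, 3, 5, 7, 11, 13, 17, 31, ∞}.
(a,b)_2: α=6, β=7; u≡3, v≡1 (mod 8); ε(u)ε(v)=1·0, αω(v)=6·0, βω(u)=7·1; sum ≡ 1  ⇒  -1.
(a,b)_7: α=7, u≡1; β=7, v≡6 (mod 7); (1|7)=+1, (6|7)=-1; sign (−1)^1·+1^7·-1^7 = +1.
(a,b)_∞: sgn(-85085)=−, sgn(770)=+, so +1.
(a,b)_17: α=3, u≡3; β=6, v≡6 (mod 17); (3|17)=-1, (6|17)=-1; sign (−1)^0·-1^6·-1^3 = -1.
(a,b)_3: α=-4, u≡1; β=-6, v≡2 (mod 3); (1|3)=+1, (2|3)=-1; sign (−1)^0·+1^-6·-1^-4 = +1.
(a,b)_31: α=0, u≡9; β=2, v≡21 (mod 31); (9|31)=+1, (21|31)=-1; sign (−1)^0·+1^2·-1^0 = +1.
(a,b)_11: α=1, u≡1; β=1, v≡4 (mod 11); (1|11)=+1, (4|11)=+1; sign (−1)^1·+1^1·+1^1 = -1.
(a,b)_5: α=-3, u≡2; β=-7, v≡4 (mod 5); (2|5)=-1, (4|5)=+1; sign (−1)^0·-1^-7·+1^-3 = -1.
(a,b)_13: α=-3, u≡7; β=-4, v≡10 (mod 13); (7|13)=-1, (10|13)=+1; sign (−1)^0·-1^-4·+1^-3 = +1.
Ram(-85085, 770) = {2, 5, 11, 17}; no ℚ_2-point on the conic.

[2, 5, 11, 17]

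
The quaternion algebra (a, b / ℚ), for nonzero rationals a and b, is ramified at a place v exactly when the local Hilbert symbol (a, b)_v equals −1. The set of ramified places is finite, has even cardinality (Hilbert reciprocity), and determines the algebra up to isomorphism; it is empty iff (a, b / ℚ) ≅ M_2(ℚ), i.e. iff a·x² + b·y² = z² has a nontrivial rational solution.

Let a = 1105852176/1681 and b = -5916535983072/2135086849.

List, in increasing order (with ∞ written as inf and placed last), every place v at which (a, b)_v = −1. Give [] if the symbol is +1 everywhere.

[13, 17]

(a, b) ≡ (561, -4862) mod (ℚ^×)²; places V = {2, 3, 7, 11, 13, 17, 19, 23, 41, ∞}.
(a,b)_13: α=2, u≡8; β=1, v≡3 (mod 13); (8|13)=-1, (3|13)=+1; sign (−1)^0·-1^1·+1^2 = -1.
(a,b)_∞: sgn(561)=+, sgn(-4862)=−, so +1.
(a,b)_17: α=1, u≡16; β=3, v≡7 (mod 17); (16|17)=+1, (7|17)=-1; sign (−1)^0·+1^3·-1^1 = -1.
(a,b)_11: α=1, u≡10; β=1, v≡3 (mod 11); (10|11)=-1, (3|11)=+1; sign (−1)^1·-1^1·+1^1 = +1.
(a,b)_23: α=0, u≡16; β=-2, v≡10 (mod 23); (16|23)=+1, (10|23)=-1; sign (−1)^0·+1^-2·-1^0 = +1.
(a,b)_3: α=7, u≡1; β=6, v≡1 (mod 3); (1|3)=+1, (1|3)=+1; sign (−1)^0·+1^6·+1^7 = +1.
(a,b)_41: α=-2, u≡12; β=-2, v≡11 (mod 41); (12|41)=-1, (11|41)=-1; sign (−1)^0·-1^-2·-1^-2 = +1.
(a,b)_7: α=0, u≡2; β=-4, v≡5 (mod 7); (2|7)=+1, (5|7)=-1; sign (−1)^0·+1^-4·-1^0 = +1.
(a,b)_2: α=4, β=5; u≡1, v≡1 (mod 8); ε(u)ε(v)=0·0, αω(v)=4·0, βω(u)=5·0; sum ≡ 0  ⇒  +1.
(a,b)_19: α=0, u≡15; β=2, v≡3 (mod 19); (15|19)=-1, (3|19)=-1; sign (−1)^0·-1^2·-1^0 = +1.
|Ram(561, -4862)| = 2, even; anisotropic at {13, 17}.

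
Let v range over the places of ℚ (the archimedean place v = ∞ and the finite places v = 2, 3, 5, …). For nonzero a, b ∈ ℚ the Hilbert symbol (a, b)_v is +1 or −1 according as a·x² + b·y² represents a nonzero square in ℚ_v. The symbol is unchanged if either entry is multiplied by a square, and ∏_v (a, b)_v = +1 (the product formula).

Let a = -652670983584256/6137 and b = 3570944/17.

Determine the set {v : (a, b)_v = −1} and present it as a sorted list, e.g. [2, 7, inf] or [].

Mod squares: a ≡ -71162, b ≡ 237133. Check v ∈ {∞, 2, 7, 13, 17, 19, 23, 29, 37}.
v=19: a=19^-2·(≡13), b=19^0·(≡15) mod 19; (13|19)=-1, (15|19)=-1; (−1)^{-2·0·9}·(-1)^0·(-1)^-2 = +1.
v=13: a=13^1·(≡12), b=13^1·(≡6) mod 13; (12|13)=+1, (6|13)=-1; (−1)^{1·1·6}·(+1)^1·(-1)^1 = -1.
v=∞: -71162 < 0 and 237133 > 0  ⇒  (a,b)_∞ = +1.
v=37: a=37^2·(≡34), b=37^1·(≡14) mod 37; (34|37)=+1, (14|37)=-1; (−1)^{2·1·18}·(+1)^1·(-1)^2 = +1.
v=29: a=29^2·(≡20), b=29^1·(≡24) mod 29; (20|29)=+1, (24|29)=+1; (−1)^{2·1·14}·(+1)^1·(+1)^2 = +1.
v=17: a=17^-1·(≡9), b=17^-1·(≡9) mod 17; (9|17)=+1, (9|17)=+1; (−1)^{-1·-1·8}·(+1)^-1·(+1)^-1 = +1.
v=7: a=7^1·(≡5), b=7^0·(≡2) mod 7; (5|7)=-1, (2|7)=+1; (−1)^{1·0·3}·(-1)^0·(+1)^1 = +1.
v=2: v_2(a)=9, v_2(b)=8; units ≡ 3, 5 (mod 8); ε·ε+αω+βω = 1·0+9·1+8·1 ≡ 1  ⇒  (a,b)_2 = -1.
v=23: a=23^3·(≡19), b=23^0·(≡6) mod 23; (19|23)=-1, (6|23)=+1; (−1)^{3·0·11}·(-1)^0·(+1)^3 = +1.
(-71162, 237133 / ℚ) ramifies at {2, 13}: a division algebra.

[2, 13]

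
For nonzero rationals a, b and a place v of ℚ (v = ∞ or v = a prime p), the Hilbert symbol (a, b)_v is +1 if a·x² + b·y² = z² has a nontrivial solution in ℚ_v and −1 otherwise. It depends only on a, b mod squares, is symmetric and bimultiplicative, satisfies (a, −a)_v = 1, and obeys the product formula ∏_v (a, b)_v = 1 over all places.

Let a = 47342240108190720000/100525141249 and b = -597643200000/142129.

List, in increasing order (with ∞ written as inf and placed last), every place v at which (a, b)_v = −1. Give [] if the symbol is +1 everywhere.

[5, 11]

(a, b) ≡ (22, -70) mod (ℚ^×)²; places V = {2, 3, 5, 7, 11, 13, 29, ∞}.
(a,b)_7: α=6, u≡2; β=3, v≡2 (mod 7); (2|7)=+1, (2|7)=+1; sign (−1)^0·+1^3·+1^6 = +1.
(a,b)_29: α=-6, u≡9; β=-2, v≡11 (mod 29); (9|29)=+1, (11|29)=-1; sign (−1)^0·+1^-2·-1^-6 = +1.
(a,b)_5: α=4, u≡3; β=5, v≡4 (mod 5); (3|5)=-1, (4|5)=+1; sign (−1)^0·-1^5·+1^4 = -1.
(a,b)_2: α=13, β=9; u≡3, v≡5 (mod 8); ε(u)ε(v)=1·0, αω(v)=13·1, βω(u)=9·1; sum ≡ 0  ⇒  +1.
(a,b)_∞: sgn(22)=+, sgn(-70)=−, so +1.
(a,b)_3: α=10, u≡1; β=2, v≡2 (mod 3); (1|3)=+1, (2|3)=-1; sign (−1)^0·+1^2·-1^10 = +1.
(a,b)_13: α=-2, u≡9; β=-2, v≡7 (mod 13); (9|13)=+1, (7|13)=-1; sign (−1)^0·+1^-2·-1^-2 = +1.
(a,b)_11: α=3, u≡7; β=2, v≡10 (mod 11); (7|11)=-1, (10|11)=-1; sign (−1)^0·-1^2·-1^3 = -1.
|Ram(22, -70)| = 2, even; anisotropic at {5, 11}.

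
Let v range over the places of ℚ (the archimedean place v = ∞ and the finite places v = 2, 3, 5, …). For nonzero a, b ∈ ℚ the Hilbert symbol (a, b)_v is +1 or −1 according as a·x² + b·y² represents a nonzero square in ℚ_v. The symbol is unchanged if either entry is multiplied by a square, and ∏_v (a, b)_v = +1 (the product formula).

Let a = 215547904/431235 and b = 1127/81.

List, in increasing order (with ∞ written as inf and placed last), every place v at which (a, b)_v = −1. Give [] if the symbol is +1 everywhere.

(a, b) ≡ (115115, 23) mod (ℚ^×)²; places V = {2, 3, 5, 7, 11, 13, 23, 37, ∞}.
(a,b)_7: α=-1, u≡1; β=2, v≡4 (mod 7); (1|7)=+1, (4|7)=+1; sign (−1)^0·+1^2·+1^-1 = +1.
(a,b)_13: α=1, u≡8; β=0, v≡3 (mod 13); (8|13)=-1, (3|13)=+1; sign (−1)^0·-1^0·+1^1 = +1.
(a,b)_2: α=16, β=0; u≡3, v≡7 (mod 8); ε(u)ε(v)=1·1, αω(v)=16·0, βω(u)=0·1; sum ≡ 1  ⇒  -1.
(a,b)_5: α=-1, u≡2; β=0, v≡2 (mod 5); (2|5)=-1, (2|5)=-1; sign (−1)^0·-1^0·-1^-1 = -1.
(a,b)_∞: sgn(115115)=+, sgn(23)=+, so +1.
(a,b)_3: α=-2, u≡2; β=-4, v≡2 (mod 3); (2|3)=-1, (2|3)=-1; sign (−1)^0·-1^-4·-1^-2 = +1.
(a,b)_23: α=1, u≡20; β=1, v≡6 (mod 23); (20|23)=-1, (6|23)=+1; sign (−1)^1·-1^1·+1^1 = +1.
(a,b)_11: α=1, u≡9; β=0, v≡4 (mod 11); (9|11)=+1, (4|11)=+1; sign (−1)^0·+1^0·+1^1 = +1.
(a,b)_37: α=-2, u≡2; β=0, v≡13 (mod 37); (2|37)=-1, (13|37)=-1; sign (−1)^0·-1^0·-1^-2 = +1.
(115115, 23 / ℚ) ramifies at {2, 5}: a division algebra.

[2, 5]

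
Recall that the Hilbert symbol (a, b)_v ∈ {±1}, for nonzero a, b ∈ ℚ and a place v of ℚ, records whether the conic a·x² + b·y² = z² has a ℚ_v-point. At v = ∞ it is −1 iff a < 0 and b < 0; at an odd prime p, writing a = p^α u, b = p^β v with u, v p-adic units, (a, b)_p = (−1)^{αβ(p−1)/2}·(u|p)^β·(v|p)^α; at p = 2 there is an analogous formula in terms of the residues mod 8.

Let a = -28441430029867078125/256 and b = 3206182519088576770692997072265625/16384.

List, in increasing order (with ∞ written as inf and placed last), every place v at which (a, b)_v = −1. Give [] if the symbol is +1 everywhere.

Mod squares: a ≡ -20677, b ≡ 6105. Check v ∈ {∞, 2, 3, 5, 7, 11, 23, 29, 31, 37}.
v=2: v_2(a)=-8, v_2(b)=-14; units ≡ 3, 1 (mod 8); ε·ε+αω+βω = 1·0+-8·0+-14·1 ≡ 0  ⇒  (a,b)_2 = +1.
v=37: a=37^2·(≡20), b=37^3·(≡22) mod 37; (20|37)=-1, (22|37)=-1; (−1)^{2·3·18}·(-1)^3·(-1)^2 = -1.
v=31: a=31^1·(≡23), b=31^2·(≡30) mod 31; (23|31)=-1, (30|31)=-1; (−1)^{1·2·15}·(-1)^2·(-1)^1 = -1.
v=29: a=29^1·(≡10), b=29^2·(≡19) mod 29; (10|29)=-1, (19|29)=-1; (−1)^{1·2·14}·(-1)^2·(-1)^1 = -1.
v=∞: -20677 < 0 and 6105 > 0  ⇒  (a,b)_∞ = +1.
v=5: a=5^6·(≡2), b=5^9·(≡4) mod 5; (2|5)=-1, (4|5)=+1; (−1)^{6·9·2}·(-1)^9·(+1)^6 = -1.
v=23: a=23^1·(≡21), b=23^2·(≡14) mod 23; (21|23)=-1, (14|23)=-1; (−1)^{1·2·11}·(-1)^2·(-1)^1 = -1.
v=7: a=7^0·(≡2), b=7^2·(≡1) mod 7; (2|7)=+1, (1|7)=+1; (−1)^{0·2·3}·(+1)^2·(+1)^0 = +1.
v=11: a=11^2·(≡5), b=11^3·(≡1) mod 11; (5|11)=+1, (1|11)=+1; (−1)^{2·3·5}·(+1)^3·(+1)^2 = +1.
v=3: a=3^12·(≡2), b=3^19·(≡1) mod 3; (2|3)=-1, (1|3)=+1; (−1)^{12·19·1}·(-1)^19·(+1)^12 = -1.
Ram(-20677, 6105) = {3, 5, 23, 29, 31, 37}; no ℚ_3-point on the conic.

[3, 5, 23, 29, 31, 37]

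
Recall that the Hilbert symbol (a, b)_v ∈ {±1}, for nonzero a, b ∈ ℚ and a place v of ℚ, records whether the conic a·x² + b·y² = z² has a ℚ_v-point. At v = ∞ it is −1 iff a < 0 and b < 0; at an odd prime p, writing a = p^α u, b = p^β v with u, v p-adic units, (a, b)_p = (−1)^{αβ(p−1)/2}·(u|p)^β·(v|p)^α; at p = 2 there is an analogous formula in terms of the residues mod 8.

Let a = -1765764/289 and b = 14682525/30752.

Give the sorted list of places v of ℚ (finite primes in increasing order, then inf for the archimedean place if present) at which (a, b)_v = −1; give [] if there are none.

[]

Mod squares: a ≡ -1001, b ≡ 858. Check v ∈ {∞, 2, 3, 5, 7, 11, 13, 17, 31, 37}.
v=13: a=13^1·(≡3), b=13^1·(≡9) mod 13; (3|13)=+1, (9|13)=+1; (−1)^{1·1·6}·(+1)^1·(+1)^1 = +1.
v=2: v_2(a)=2, v_2(b)=-5; units ≡ 7, 5 (mod 8); ε·ε+αω+βω = 1·0+2·1+-5·0 ≡ 0  ⇒  (a,b)_2 = +1.
v=7: a=7^3·(≡2), b=7^0·(≡4) mod 7; (2|7)=+1, (4|7)=+1; (−1)^{3·0·3}·(+1)^0·(+1)^3 = +1.
v=31: a=31^0·(≡12), b=31^-2·(≡26) mod 31; (12|31)=-1, (26|31)=-1; (−1)^{0·-2·15}·(-1)^-2·(-1)^0 = +1.
v=5: a=5^0·(≡4), b=5^2·(≡3) mod 5; (4|5)=+1, (3|5)=-1; (−1)^{0·2·2}·(+1)^2·(-1)^0 = +1.
v=∞: -1001 < 0 and 858 > 0  ⇒  (a,b)_∞ = +1.
v=17: a=17^-2·(≡9), b=17^0·(≡1) mod 17; (9|17)=+1, (1|17)=+1; (−1)^{-2·0·8}·(+1)^0·(+1)^-2 = +1.
v=11: a=11^1·(≡7), b=11^1·(≡5) mod 11; (7|11)=-1, (5|11)=+1; (−1)^{1·1·5}·(-1)^1·(+1)^1 = +1.
v=37: a=37^0·(≡23), b=37^2·(≡36) mod 37; (23|37)=-1, (36|37)=+1; (−1)^{0·2·18}·(-1)^2·(+1)^0 = +1.
v=3: a=3^2·(≡1), b=3^1·(≡1) mod 3; (1|3)=+1, (1|3)=+1; (−1)^{2·1·1}·(+1)^1·(+1)^2 = +1.
Ram(a, b) = ∅: the form -1001·x² + 858·y² − z² is isotropic over every ℚ_v, so by Hasse–Minkowski it is isotropic over ℚ.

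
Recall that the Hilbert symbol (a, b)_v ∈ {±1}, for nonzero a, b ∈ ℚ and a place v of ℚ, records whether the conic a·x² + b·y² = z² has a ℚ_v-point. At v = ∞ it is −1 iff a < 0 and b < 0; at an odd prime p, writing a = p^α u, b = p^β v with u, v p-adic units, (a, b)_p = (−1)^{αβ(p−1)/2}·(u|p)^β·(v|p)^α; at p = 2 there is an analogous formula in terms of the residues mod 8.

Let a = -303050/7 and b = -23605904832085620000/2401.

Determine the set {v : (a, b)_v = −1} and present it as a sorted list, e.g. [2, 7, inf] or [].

(a, b) ≡ (-84854, -19778) mod (ℚ^×)²; places V = {2, 3, 5, 7, 11, 19, 29, 31, ∞}.
(a,b)_11: α=1, u≡7; β=3, v≡8 (mod 11); (7|11)=-1, (8|11)=-1; sign (−1)^1·-1^3·-1^1 = -1.
(a,b)_2: α=1, β=5; u≡5, v≡7 (mod 8); ε(u)ε(v)=0·1, αω(v)=1·0, βω(u)=5·1; sum ≡ 1  ⇒  -1.
(a,b)_3: α=0, u≡1; β=2, v≡1 (mod 3); (1|3)=+1, (1|3)=+1; sign (−1)^0·+1^2·+1^0 = +1.
(a,b)_31: α=0, u≡23; β=1, v≡17 (mod 31); (23|31)=-1, (17|31)=-1; sign (−1)^0·-1^1·-1^0 = -1.
(a,b)_19: α=1, u≡15; β=4, v≡4 (mod 19); (15|19)=-1, (4|19)=+1; sign (−1)^0·-1^4·+1^1 = +1.
(a,b)_∞: sgn(-84854)=−, sgn(-19778)=−, so -1.
(a,b)_7: α=-1, u≡1; β=-4, v≡2 (mod 7); (1|7)=+1, (2|7)=+1; sign (−1)^0·+1^-4·+1^-1 = +1.
(a,b)_5: α=2, u≡4; β=4, v≡3 (mod 5); (4|5)=+1, (3|5)=-1; sign (−1)^0·+1^4·-1^2 = +1.
(a,b)_29: α=1, u≡11; β=3, v≡14 (mod 29); (11|29)=-1, (14|29)=-1; sign (−1)^0·-1^3·-1^1 = +1.
(-84854, -19778 / ℚ) ramifies at {2, 11, 31, ∞}: a division algebra.

[2, 11, 31, inf]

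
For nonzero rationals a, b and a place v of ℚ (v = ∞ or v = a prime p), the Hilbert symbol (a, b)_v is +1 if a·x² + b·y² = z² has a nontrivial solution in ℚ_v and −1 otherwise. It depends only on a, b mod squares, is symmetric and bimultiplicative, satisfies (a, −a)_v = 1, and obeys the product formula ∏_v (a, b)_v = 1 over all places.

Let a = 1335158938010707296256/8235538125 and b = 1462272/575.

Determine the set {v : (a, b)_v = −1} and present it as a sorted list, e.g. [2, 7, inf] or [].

[7, 17]

(a, b) ≡ (90321, 8211) mod (ℚ^×)²; places V = {2, 3, 5, 7, 11, 17, 19, 23, 37, ∞}.
(a,b)_23: α=-3, u≡5; β=-1, v≡12 (mod 23); (5|23)=-1, (12|23)=+1; sign (−1)^1·-1^-1·+1^-3 = +1.
(a,b)_37: α=2, u≡34; β=0, v≡9 (mod 37); (34|37)=+1, (9|37)=+1; sign (−1)^0·+1^0·+1^2 = +1.
(a,b)_11: α=1, u≡9; β=0, v≡3 (mod 11); (9|11)=+1, (3|11)=+1; sign (−1)^0·+1^0·+1^1 = +1.
(a,b)_∞: sgn(90321)=+, sgn(8211)=+, so +1.
(a,b)_7: α=5, u≡4; β=1, v≡2 (mod 7); (4|7)=+1, (2|7)=+1; sign (−1)^1·+1^1·+1^5 = -1.
(a,b)_3: α=-1, u≡2; β=1, v≡1 (mod 3); (2|3)=-1, (1|3)=+1; sign (−1)^1·-1^1·+1^-1 = +1.
(a,b)_5: α=-4, u≡1; β=-2, v≡4 (mod 5); (1|5)=+1, (4|5)=+1; sign (−1)^0·+1^-2·+1^-4 = +1.
(a,b)_2: α=30, β=12; u≡1, v≡3 (mod 8); ε(u)ε(v)=0·1, αω(v)=30·1, βω(u)=12·0; sum ≡ 0  ⇒  +1.
(a,b)_17: α=3, u≡15; β=1, v≡7 (mod 17); (15|17)=+1, (7|17)=-1; sign (−1)^0·+1^1·-1^3 = -1.
(a,b)_19: α=-2, u≡2; β=0, v≡14 (mod 19); (2|19)=-1, (14|19)=-1; sign (−1)^0·-1^0·-1^-2 = +1.
(90321, 8211 / ℚ) ramifies at {7, 17}: a division algebra.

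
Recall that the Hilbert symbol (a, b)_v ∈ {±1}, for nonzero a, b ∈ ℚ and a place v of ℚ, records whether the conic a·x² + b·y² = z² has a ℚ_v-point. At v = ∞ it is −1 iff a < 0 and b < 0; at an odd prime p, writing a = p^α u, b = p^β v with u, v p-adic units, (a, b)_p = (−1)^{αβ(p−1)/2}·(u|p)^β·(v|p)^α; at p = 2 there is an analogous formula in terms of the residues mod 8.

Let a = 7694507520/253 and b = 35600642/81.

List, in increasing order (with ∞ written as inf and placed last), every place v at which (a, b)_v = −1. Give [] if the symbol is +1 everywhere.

Mod squares: a ≡ 10431190, b ≡ 67298. Check v ∈ {∞, 2, 3, 5, 7, 11, 19, 23, 31}.
v=19: a=19^1·(≡4), b=19^1·(≡18) mod 19; (4|19)=+1, (18|19)=-1; (−1)^{1·1·9}·(+1)^1·(-1)^1 = +1.
v=3: a=3^6·(≡1), b=3^-4·(≡2) mod 3; (1|3)=+1, (2|3)=-1; (−1)^{6·-4·1}·(+1)^-4·(-1)^6 = +1.
v=23: a=23^-1·(≡13), b=23^3·(≡10) mod 23; (13|23)=+1, (10|23)=-1; (−1)^{-1·3·11}·(+1)^3·(-1)^-1 = +1.
v=∞: 10431190 > 0 and 67298 > 0  ⇒  (a,b)_∞ = +1.
v=2: v_2(a)=9, v_2(b)=1; units ≡ 3, 1 (mod 8); ε·ε+αω+βω = 1·0+9·0+1·1 ≡ 1  ⇒  (a,b)_2 = -1.
v=7: a=7^1·(≡5), b=7^1·(≡3) mod 7; (5|7)=-1, (3|7)=-1; (−1)^{1·1·3}·(-1)^1·(-1)^1 = -1.
v=11: a=11^-1·(≡7), b=11^1·(≡6) mod 11; (7|11)=-1, (6|11)=-1; (−1)^{-1·1·5}·(-1)^1·(-1)^-1 = -1.
v=31: a=31^1·(≡10), b=31^0·(≡16) mod 31; (10|31)=+1, (16|31)=+1; (−1)^{1·0·15}·(+1)^0·(+1)^1 = +1.
v=5: a=5^1·(≡3), b=5^0·(≡2) mod 5; (3|5)=-1, (2|5)=-1; (−1)^{1·0·2}·(-1)^0·(-1)^1 = -1.
Ram(10431190, 67298) = {2, 5, 7, 11}; no ℚ_2-point on the conic.

[2, 5, 7, 11]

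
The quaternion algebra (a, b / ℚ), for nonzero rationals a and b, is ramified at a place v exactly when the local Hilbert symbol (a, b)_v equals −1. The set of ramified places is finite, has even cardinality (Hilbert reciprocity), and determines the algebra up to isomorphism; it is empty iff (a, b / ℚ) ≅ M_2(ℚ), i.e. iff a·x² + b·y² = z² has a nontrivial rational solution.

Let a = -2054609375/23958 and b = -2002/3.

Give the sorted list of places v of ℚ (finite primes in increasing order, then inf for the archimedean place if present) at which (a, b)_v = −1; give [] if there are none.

Mod squares: a ≡ -10010, b ≡ -6006. Check v ∈ {∞, 2, 3, 5, 7, 11, 13, 17}.
v=13: a=13^1·(≡12), b=13^1·(≡5) mod 13; (12|13)=+1, (5|13)=-1; (−1)^{1·1·6}·(+1)^1·(-1)^1 = -1.
v=11: a=11^-3·(≡4), b=11^1·(≡9) mod 11; (4|11)=+1, (9|11)=+1; (−1)^{-3·1·5}·(+1)^1·(+1)^-3 = -1.
v=∞: -10010 < 0 and -6006 < 0  ⇒  (a,b)_∞ = -1.
v=3: a=3^-2·(≡1), b=3^-1·(≡2) mod 3; (1|3)=+1, (2|3)=-1; (−1)^{-2·-1·1}·(+1)^-1·(-1)^-2 = +1.
v=17: a=17^2·(≡5), b=17^0·(≡7) mod 17; (5|17)=-1, (7|17)=-1; (−1)^{2·0·8}·(-1)^0·(-1)^2 = +1.
v=5: a=5^7·(≡2), b=5^0·(≡1) mod 5; (2|5)=-1, (1|5)=+1; (−1)^{7·0·2}·(-1)^0·(+1)^7 = +1.
v=2: v_2(a)=-1, v_2(b)=1; units ≡ 3, 5 (mod 8); ε·ε+αω+βω = 1·0+-1·1+1·1 ≡ 0  ⇒  (a,b)_2 = +1.
v=7: a=7^1·(≡6), b=7^1·(≡5) mod 7; (6|7)=-1, (5|7)=-1; (−1)^{1·1·3}·(-1)^1·(-1)^1 = -1.
|Ram(-10010, -6006)| = 4, even; anisotropic at {7, 11, 13, ∞}.

[7, 11, 13, inf]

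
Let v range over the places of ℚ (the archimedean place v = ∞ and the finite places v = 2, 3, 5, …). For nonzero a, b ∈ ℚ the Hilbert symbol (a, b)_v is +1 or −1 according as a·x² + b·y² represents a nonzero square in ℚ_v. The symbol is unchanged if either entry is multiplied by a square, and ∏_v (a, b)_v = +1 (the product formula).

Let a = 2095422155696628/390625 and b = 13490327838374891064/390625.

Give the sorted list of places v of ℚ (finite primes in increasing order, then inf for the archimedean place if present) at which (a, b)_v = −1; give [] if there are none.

[2, 3, 11, 19]

(a, b) ≡ (19437, 13903934) mod (ℚ^×)²; places V = {2, 3, 5, 11, 17, 19, 29, 31, 37, ∞}.
(a,b)_37: α=2, u≡27; β=3, v≡36 (mod 37); (27|37)=+1, (36|37)=+1; sign (−1)^0·+1^3·+1^2 = +1.
(a,b)_31: α=1, u≡9; β=1, v≡3 (mod 31); (9|31)=+1, (3|31)=-1; sign (−1)^1·+1^1·-1^1 = +1.
(a,b)_5: α=-8, u≡3; β=-8, v≡4 (mod 5); (3|5)=-1, (4|5)=+1; sign (−1)^0·-1^-8·+1^-8 = +1.
(a,b)_29: α=2, u≡13; β=3, v≡15 (mod 29); (13|29)=+1, (15|29)=-1; sign (−1)^0·+1^3·-1^2 = +1.
(a,b)_17: α=2, u≡10; β=2, v≡1 (mod 17); (10|17)=-1, (1|17)=+1; sign (−1)^0·-1^2·+1^2 = +1.
(a,b)_11: α=1, u≡10; β=1, v≡8 (mod 11); (10|11)=-1, (8|11)=-1; sign (−1)^1·-1^1·-1^1 = -1.
(a,b)_∞: sgn(19437)=+, sgn(13903934)=+, so +1.
(a,b)_19: α=1, u≡4; β=1, v≡7 (mod 19); (4|19)=+1, (7|19)=+1; sign (−1)^1·+1^1·+1^1 = -1.
(a,b)_2: α=2, β=3; u≡5, v≡7 (mod 8); ε(u)ε(v)=0·1, αω(v)=2·0, βω(u)=3·1; sum ≡ 1  ⇒  -1.
(a,b)_3: α=5, u≡2; β=6, v≡2 (mod 3); (2|3)=-1, (2|3)=-1; sign (−1)^0·-1^6·-1^5 = -1.
|Ram(19437, 13903934)| = 4, even; anisotropic at {2, 3, 11, 19}.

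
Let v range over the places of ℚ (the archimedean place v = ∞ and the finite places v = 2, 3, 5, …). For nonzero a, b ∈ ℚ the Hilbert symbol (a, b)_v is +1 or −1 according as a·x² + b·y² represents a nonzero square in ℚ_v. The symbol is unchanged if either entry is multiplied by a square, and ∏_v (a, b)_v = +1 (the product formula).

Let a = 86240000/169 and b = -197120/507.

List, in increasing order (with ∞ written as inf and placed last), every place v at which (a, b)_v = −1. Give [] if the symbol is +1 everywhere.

(a, b) ≡ (11, -2310) mod (ℚ^×)²; places V = {2, 3, 5, 7, 11, 13, ∞}.
(a,b)_11: α=1, u≡9; β=1, v≡10 (mod 11); (9|11)=+1, (10|11)=-1; sign (−1)^1·+1^1·-1^1 = +1.
(a,b)_5: α=4, u≡1; β=1, v≡3 (mod 5); (1|5)=+1, (3|5)=-1; sign (−1)^0·+1^1·-1^4 = +1.
(a,b)_3: α=0, u≡2; β=-1, v≡1 (mod 3); (2|3)=-1, (1|3)=+1; sign (−1)^0·-1^-1·+1^0 = -1.
(a,b)_∞: sgn(11)=+, sgn(-2310)=−, so +1.
(a,b)_2: α=8, β=9; u≡3, v≡5 (mod 8); ε(u)ε(v)=1·0, αω(v)=8·1, βω(u)=9·1; sum ≡ 1  ⇒  -1.
(a,b)_13: α=-2, u≡2; β=-2, v≡4 (mod 13); (2|13)=-1, (4|13)=+1; sign (−1)^0·-1^-2·+1^-2 = +1.
(a,b)_7: α=2, u≡4; β=1, v≡5 (mod 7); (4|7)=+1, (5|7)=-1; sign (−1)^0·+1^1·-1^2 = +1.
(11, -2310 / ℚ) ramifies at {2, 3}: a division algebra.

[2, 3]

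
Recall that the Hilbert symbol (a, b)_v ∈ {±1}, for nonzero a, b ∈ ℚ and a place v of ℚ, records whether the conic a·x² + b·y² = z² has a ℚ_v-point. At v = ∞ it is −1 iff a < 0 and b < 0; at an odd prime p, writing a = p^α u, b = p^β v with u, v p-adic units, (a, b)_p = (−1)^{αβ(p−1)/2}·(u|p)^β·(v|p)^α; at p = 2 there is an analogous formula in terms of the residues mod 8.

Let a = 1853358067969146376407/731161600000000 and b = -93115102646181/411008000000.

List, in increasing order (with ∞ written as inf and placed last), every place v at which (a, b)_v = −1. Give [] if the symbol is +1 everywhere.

[3, 23]

(a, b) ≡ (23, -798) mod (ℚ^×)²; places V = {2, 3, 5, 7, 11, 13, 19, 23, 29, 41, ∞}.
(a,b)_13: α=-4, u≡1; β=-2, v≡8 (mod 13); (1|13)=+1, (8|13)=-1; sign (−1)^0·+1^-2·-1^-4 = +1.
(a,b)_∞: sgn(23)=+, sgn(-798)=−, so +1.
(a,b)_41: α=2, u≡32; β=2, v≡30 (mod 41); (32|41)=+1, (30|41)=-1; sign (−1)^0·+1^2·-1^2 = +1.
(a,b)_2: α=-16, β=-13; u≡7, v≡1 (mod 8); ε(u)ε(v)=1·0, αω(v)=-16·0, βω(u)=-13·0; sum ≡ 0  ⇒  +1.
(a,b)_23: α=3, u≡9; β=2, v≡14 (mod 23); (9|23)=+1, (14|23)=-1; sign (−1)^0·+1^2·-1^3 = -1.
(a,b)_29: α=4, u≡22; β=2, v≡11 (mod 29); (22|29)=+1, (11|29)=-1; sign (−1)^0·+1^2·-1^4 = +1.
(a,b)_3: α=2, u≡2; β=1, v≡1 (mod 3); (2|3)=-1, (1|3)=+1; sign (−1)^0·-1^1·+1^2 = -1.
(a,b)_19: α=0, u≡16; β=-1, v≡18 (mod 19); (16|19)=+1, (18|19)=-1; sign (−1)^0·+1^-1·-1^0 = +1.
(a,b)_5: α=-8, u≡2; β=-6, v≡2 (mod 5); (2|5)=-1, (2|5)=-1; sign (−1)^0·-1^-6·-1^-8 = +1.
(a,b)_7: α=6, u≡4; β=3, v≡6 (mod 7); (4|7)=+1, (6|7)=-1; sign (−1)^0·+1^3·-1^6 = +1.
(a,b)_11: α=2, u≡1; β=2, v≡4 (mod 11); (1|11)=+1, (4|11)=+1; sign (−1)^0·+1^2·+1^2 = +1.
(23, -798 / ℚ) ramifies at {3, 23}: a division algebra.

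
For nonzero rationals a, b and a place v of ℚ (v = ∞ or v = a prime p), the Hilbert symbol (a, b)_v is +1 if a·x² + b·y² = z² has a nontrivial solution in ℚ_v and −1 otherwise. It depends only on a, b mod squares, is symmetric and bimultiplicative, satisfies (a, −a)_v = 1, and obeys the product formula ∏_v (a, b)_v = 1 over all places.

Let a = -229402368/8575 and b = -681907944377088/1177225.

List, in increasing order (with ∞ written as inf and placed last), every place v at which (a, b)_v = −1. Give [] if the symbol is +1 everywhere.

[7, 11, 13, 23, 37, inf]

(a, b) ≡ (-77441, -1151403) mod (ℚ^×)²; places V = {2, 3, 5, 7, 11, 13, 23, 31, 37, 41, ∞}.
(a,b)_7: α=-3, u≡2; β=-2, v≡5 (mod 7); (2|7)=+1, (5|7)=-1; sign (−1)^0·+1^-2·-1^-3 = -1.
(a,b)_23: α=1, u≡5; β=1, v≡14 (mod 23); (5|23)=-1, (14|23)=-1; sign (−1)^1·-1^1·-1^1 = -1.
(a,b)_11: α=0, u≡6; β=1, v≡3 (mod 11); (6|11)=-1, (3|11)=+1; sign (−1)^0·-1^1·+1^0 = -1.
(a,b)_2: α=8, β=8; u≡7, v≡5 (mod 8); ε(u)ε(v)=1·0, αω(v)=8·1, βω(u)=8·0; sum ≡ 0  ⇒  +1.
(a,b)_37: α=1, u≡30; β=1, v≡13 (mod 37); (30|37)=+1, (13|37)=-1; sign (−1)^0·+1^1·-1^1 = -1.
(a,b)_41: α=0, u≡2; β=1, v≡1 (mod 41); (2|41)=+1, (1|41)=+1; sign (−1)^0·+1^1·+1^0 = +1.
(a,b)_3: α=4, u≡1; β=5, v≡1 (mod 3); (1|3)=+1, (1|3)=+1; sign (−1)^0·+1^5·+1^4 = +1.
(a,b)_∞: sgn(-77441)=−, sgn(-1151403)=−, so -1.
(a,b)_13: α=1, u≡9; β=4, v≡2 (mod 13); (9|13)=+1, (2|13)=-1; sign (−1)^0·+1^4·-1^1 = -1.
(a,b)_31: α=0, u≡1; β=-2, v≡29 (mod 31); (1|31)=+1, (29|31)=-1; sign (−1)^0·+1^-2·-1^0 = +1.
(a,b)_5: α=-2, u≡4; β=-2, v≡3 (mod 5); (4|5)=+1, (3|5)=-1; sign (−1)^0·+1^-2·-1^-2 = +1.
|Ram(-77441, -1151403)| = 6, even; anisotropic at {7, 11, 13, 23, 37, ∞}.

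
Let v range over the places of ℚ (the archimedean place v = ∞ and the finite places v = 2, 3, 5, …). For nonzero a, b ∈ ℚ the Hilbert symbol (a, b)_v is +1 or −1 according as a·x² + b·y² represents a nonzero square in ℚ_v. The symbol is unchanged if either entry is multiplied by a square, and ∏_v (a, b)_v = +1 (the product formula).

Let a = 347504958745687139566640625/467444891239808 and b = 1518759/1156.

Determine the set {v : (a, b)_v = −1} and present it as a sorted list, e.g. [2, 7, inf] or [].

(a, b) ≡ (14630, 319) mod (ℚ^×)²; places V = {2, 3, 5, 7, 11, 17, 19, 23, 29, 37, 41, ∞}.
(a,b)_37: α=-2, u≡17; β=0, v≡31 (mod 37); (17|37)=-1, (31|37)=-1; sign (−1)^0·-1^0·-1^-2 = +1.
(a,b)_19: α=-1, u≡18; β=0, v≡2 (mod 19); (18|19)=-1, (2|19)=-1; sign (−1)^0·-1^0·-1^-1 = -1.
(a,b)_17: α=-4, u≡5; β=-2, v≡16 (mod 17); (5|17)=-1, (16|17)=+1; sign (−1)^0·-1^-2·+1^-4 = +1.
(a,b)_11: α=3, u≡2; β=1, v≡8 (mod 11); (2|11)=-1, (8|11)=-1; sign (−1)^1·-1^1·-1^3 = -1.
(a,b)_∞: sgn(14630)=+, sgn(319)=+, so +1.
(a,b)_2: α=-7, β=-2; u≡3, v≡7 (mod 8); ε(u)ε(v)=1·1, αω(v)=-7·0, βω(u)=-2·1; sum ≡ 1  ⇒  -1.
(a,b)_23: α=2, u≡8; β=2, v≡7 (mod 23); (8|23)=+1, (7|23)=-1; sign (−1)^0·+1^2·-1^2 = +1.
(a,b)_5: α=7, u≡1; β=0, v≡4 (mod 5); (1|5)=+1, (4|5)=+1; sign (−1)^0·+1^0·+1^7 = +1.
(a,b)_7: α=5, u≡1; β=0, v≡4 (mod 7); (1|7)=+1, (4|7)=+1; sign (−1)^0·+1^0·+1^5 = +1.
(a,b)_29: α=4, u≡21; β=1, v≡8 (mod 29); (21|29)=-1, (8|29)=-1; sign (−1)^0·-1^1·-1^4 = -1.
(a,b)_3: α=12, u≡2; β=2, v≡1 (mod 3); (2|3)=-1, (1|3)=+1; sign (−1)^0·-1^2·+1^12 = +1.
(a,b)_41: α=-2, u≡28; β=0, v≡20 (mod 41); (28|41)=-1, (20|41)=+1; sign (−1)^0·-1^0·+1^-2 = +1.
|Ram(14630, 319)| = 4, even; anisotropic at {2, 11, 19, 29}.

[2, 11, 19, 29]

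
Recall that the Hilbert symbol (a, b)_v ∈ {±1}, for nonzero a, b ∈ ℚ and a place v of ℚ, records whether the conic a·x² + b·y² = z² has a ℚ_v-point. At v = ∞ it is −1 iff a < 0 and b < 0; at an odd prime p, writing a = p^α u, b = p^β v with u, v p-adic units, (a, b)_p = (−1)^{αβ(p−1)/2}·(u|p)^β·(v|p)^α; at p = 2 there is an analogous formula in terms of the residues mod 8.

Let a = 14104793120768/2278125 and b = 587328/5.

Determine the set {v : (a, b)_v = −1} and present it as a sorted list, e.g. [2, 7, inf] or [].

[7, 23]

(a, b) ≡ (115, 45885) mod (ℚ^×)²; places V = {2, 3, 5, 7, 19, 23, ∞}.
(a,b)_2: α=16, β=6; u≡3, v≡5 (mod 8); ε(u)ε(v)=1·0, αω(v)=16·1, βω(u)=6·1; sum ≡ 0  ⇒  +1.
(a,b)_5: α=-5, u≡2; β=-1, v≡3 (mod 5); (2|5)=-1, (3|5)=-1; sign (−1)^0·-1^-1·-1^-5 = +1.
(a,b)_3: α=-6, u≡1; β=1, v≡1 (mod 3); (1|3)=+1, (1|3)=+1; sign (−1)^0·+1^1·+1^-6 = +1.
(a,b)_23: α=3, u≡14; β=1, v≡15 (mod 23); (14|23)=-1, (15|23)=-1; sign (−1)^1·-1^1·-1^3 = -1.
(a,b)_7: α=2, u≡5; β=1, v≡6 (mod 7); (5|7)=-1, (6|7)=-1; sign (−1)^0·-1^1·-1^2 = -1.
(a,b)_∞: sgn(115)=+, sgn(45885)=+, so +1.
(a,b)_19: α=2, u≡4; β=1, v≡15 (mod 19); (4|19)=+1, (15|19)=-1; sign (−1)^0·+1^1·-1^2 = +1.
|Ram(115, 45885)| = 2, even; anisotropic at {7, 23}.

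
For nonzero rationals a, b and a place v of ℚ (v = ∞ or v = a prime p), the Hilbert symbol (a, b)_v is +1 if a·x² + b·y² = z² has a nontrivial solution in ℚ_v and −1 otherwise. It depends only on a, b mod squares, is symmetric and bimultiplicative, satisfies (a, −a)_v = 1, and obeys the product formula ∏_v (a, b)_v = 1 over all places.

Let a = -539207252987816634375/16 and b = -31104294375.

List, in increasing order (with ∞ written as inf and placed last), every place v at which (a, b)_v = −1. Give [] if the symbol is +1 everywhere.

(a, b) ≡ (-3135, -49766871) mod (ℚ^×)²; places V = {2, 3, 5, 7, 11, 17, 19, 23, 29, ∞}.
(a,b)_29: α=2, u≡11; β=1, v≡22 (mod 29); (11|29)=-1, (22|29)=+1; sign (−1)^0·-1^1·+1^2 = -1.
(a,b)_∞: sgn(-3135)=−, sgn(-49766871)=−, so -1.
(a,b)_11: α=3, u≡5; β=1, v≡10 (mod 11); (5|11)=+1, (10|11)=-1; sign (−1)^1·+1^1·-1^3 = +1.
(a,b)_19: α=3, u≡7; β=1, v≡14 (mod 19); (7|19)=+1, (14|19)=-1; sign (−1)^1·+1^1·-1^3 = +1.
(a,b)_17: α=2, u≡11; β=1, v≡14 (mod 17); (11|17)=-1, (14|17)=-1; sign (−1)^0·-1^1·-1^2 = -1.
(a,b)_7: α=2, u≡1; β=1, v≡1 (mod 7); (1|7)=+1, (1|7)=+1; sign (−1)^0·+1^1·+1^2 = +1.
(a,b)_2: α=-4, β=0; u≡1, v≡1 (mod 8); ε(u)ε(v)=0·0, αω(v)=-4·0, βω(u)=0·0; sum ≡ 0  ⇒  +1.
(a,b)_3: α=1, u≡2; β=1, v≡2 (mod 3); (2|3)=-1, (2|3)=-1; sign (−1)^1·-1^1·-1^1 = -1.
(a,b)_23: α=2, u≡16; β=1, v≡22 (mod 23); (16|23)=+1, (22|23)=-1; sign (−1)^0·+1^1·-1^2 = +1.
(a,b)_5: α=5, u≡2; β=4, v≡4 (mod 5); (2|5)=-1, (4|5)=+1; sign (−1)^0·-1^4·+1^5 = +1.
|Ram(-3135, -49766871)| = 4, even; anisotropic at {3, 17, 29, ∞}.

[3, 17, 29, inf]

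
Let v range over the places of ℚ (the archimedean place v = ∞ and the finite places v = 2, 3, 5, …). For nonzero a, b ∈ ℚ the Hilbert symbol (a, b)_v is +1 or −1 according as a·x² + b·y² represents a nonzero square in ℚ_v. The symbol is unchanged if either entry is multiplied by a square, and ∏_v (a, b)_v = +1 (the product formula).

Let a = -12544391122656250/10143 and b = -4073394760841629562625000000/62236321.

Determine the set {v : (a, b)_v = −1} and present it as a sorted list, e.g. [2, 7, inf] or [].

(a, b) ≡ (-124982, -2145) mod (ℚ^×)²; places V = {2, 3, 5, 7, 11, 13, 17, 19, 23, ∞}.
(a,b)_7: α=-2, u≡6; β=-6, v≡2 (mod 7); (6|7)=-1, (2|7)=+1; sign (−1)^0·-1^-6·+1^-2 = +1.
(a,b)_11: α=3, u≡4; β=3, v≡3 (mod 11); (4|11)=+1, (3|11)=+1; sign (−1)^1·+1^3·+1^3 = -1.
(a,b)_19: α=1, u≡14; β=2, v≡13 (mod 19); (14|19)=-1, (13|19)=-1; sign (−1)^0·-1^2·-1^1 = -1.
(a,b)_∞: sgn(-124982)=−, sgn(-2145)=−, so -1.
(a,b)_2: α=1, β=6; u≡5, v≡7 (mod 8); ε(u)ε(v)=0·1, αω(v)=1·0, βω(u)=6·1; sum ≡ 0  ⇒  +1.
(a,b)_23: α=-1, u≡20; β=-2, v≡11 (mod 23); (20|23)=-1, (11|23)=-1; sign (−1)^0·-1^-2·-1^-1 = -1.
(a,b)_5: α=8, u≡2; β=9, v≡1 (mod 5); (2|5)=-1, (1|5)=+1; sign (−1)^0·-1^9·+1^8 = -1.
(a,b)_3: α=-2, u≡1; β=7, v≡2 (mod 3); (1|3)=+1, (2|3)=-1; sign (−1)^0·+1^7·-1^-2 = +1.
(a,b)_13: α=3, u≡5; β=5, v≡4 (mod 13); (5|13)=-1, (4|13)=+1; sign (−1)^0·-1^5·+1^3 = -1.
(a,b)_17: α=2, u≡15; β=4, v≡5 (mod 17); (15|17)=+1, (5|17)=-1; sign (−1)^0·+1^4·-1^2 = +1.
Ram(-124982, -2145) = {5, 11, 13, 19, 23, ∞}; no ℚ_5-point on the conic.

[5, 11, 13, 19, 23, inf]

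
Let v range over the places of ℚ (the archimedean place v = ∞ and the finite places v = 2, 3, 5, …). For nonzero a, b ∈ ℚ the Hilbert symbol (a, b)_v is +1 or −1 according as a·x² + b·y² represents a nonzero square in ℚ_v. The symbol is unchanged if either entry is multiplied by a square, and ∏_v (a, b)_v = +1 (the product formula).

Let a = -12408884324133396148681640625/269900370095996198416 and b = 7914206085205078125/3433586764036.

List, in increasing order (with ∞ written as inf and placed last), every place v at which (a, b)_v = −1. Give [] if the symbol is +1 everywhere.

(a, b) ≡ (-345, 69) mod (ℚ^×)²; places V = {2, 3, 5, 11, 13, 17, 19, 23, 31, ∞}.
(a,b)_11: α=-6, u≡7; β=-4, v≡4 (mod 11); (7|11)=-1, (4|11)=+1; sign (−1)^0·-1^-4·+1^-6 = +1.
(a,b)_17: α=6, u≡12; β=4, v≡13 (mod 17); (12|17)=-1, (13|17)=+1; sign (−1)^0·-1^4·+1^6 = +1.
(a,b)_13: α=-4, u≡8; β=-2, v≡9 (mod 13); (8|13)=-1, (9|13)=+1; sign (−1)^0·-1^-2·+1^-4 = +1.
(a,b)_19: α=-2, u≡1; β=-2, v≡3 (mod 19); (1|19)=+1, (3|19)=-1; sign (−1)^0·+1^-2·-1^-2 = +1.
(a,b)_23: α=1, u≡18; β=1, v≡4 (mod 23); (18|23)=+1, (4|23)=+1; sign (−1)^1·+1^1·+1^1 = -1.
(a,b)_2: α=-4, β=-2; u≡7, v≡5 (mod 8); ε(u)ε(v)=1·0, αω(v)=-4·1, βω(u)=-2·0; sum ≡ 0  ⇒  +1.
(a,b)_5: α=27, u≡4; β=16, v≡1 (mod 5); (4|5)=+1, (1|5)=+1; sign (−1)^0·+1^16·+1^27 = +1.
(a,b)_∞: sgn(-345)=−, sgn(69)=+, so +1.
(a,b)_3: α=1, u≡2; β=3, v≡2 (mod 3); (2|3)=-1, (2|3)=-1; sign (−1)^1·-1^3·-1^1 = -1.
(a,b)_31: α=-4, u≡29; β=-2, v≡7 (mod 31); (29|31)=-1, (7|31)=+1; sign (−1)^0·-1^-2·+1^-4 = +1.
(-345, 69 / ℚ) ramifies at {3, 23}: a division algebra.

[3, 23]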